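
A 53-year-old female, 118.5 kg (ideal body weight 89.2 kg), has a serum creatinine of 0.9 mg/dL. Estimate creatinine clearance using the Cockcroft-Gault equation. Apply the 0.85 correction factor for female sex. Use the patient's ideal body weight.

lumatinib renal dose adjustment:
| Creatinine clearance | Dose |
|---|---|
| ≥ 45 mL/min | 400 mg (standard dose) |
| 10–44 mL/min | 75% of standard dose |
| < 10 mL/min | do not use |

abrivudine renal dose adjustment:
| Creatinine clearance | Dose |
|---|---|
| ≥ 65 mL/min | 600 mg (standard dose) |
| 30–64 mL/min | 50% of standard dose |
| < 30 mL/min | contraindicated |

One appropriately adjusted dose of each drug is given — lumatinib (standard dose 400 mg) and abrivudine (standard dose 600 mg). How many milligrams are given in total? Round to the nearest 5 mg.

1000 mg

CrCl = (140 − 53) × 89.2 / (72 × 0.9) × 0.85 = 7760.4 / 64.80 × 0.85 ≈ 101.8 mL/min
CrCl ≈ 102 mL/min.
lumatinib: ≥ 45 mL/min → 100% of 400 mg = 400 mg.
abrivudine: ≥ 65 mL/min → 100% of 600 mg = 600 mg.
Total = 400 + 600 = 1000 mg.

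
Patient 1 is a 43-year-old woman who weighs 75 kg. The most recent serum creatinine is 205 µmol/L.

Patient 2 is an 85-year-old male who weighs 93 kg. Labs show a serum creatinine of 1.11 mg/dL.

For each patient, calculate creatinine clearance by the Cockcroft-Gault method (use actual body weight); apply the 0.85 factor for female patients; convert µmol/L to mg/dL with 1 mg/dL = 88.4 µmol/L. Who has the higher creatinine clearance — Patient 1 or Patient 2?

Patient 2

Patient 1: SCr = 205 / 88.4 = 2.319 mg/dL
Patient 1: CrCl = (140 − 43) × 75 / (72 × 2.319) × 0.85 = 7275.0 / 166.97 × 0.85 ≈ 37.0 mL/min
Patient 2: CrCl = (140 − 85) × 93 / (72 × 1.11) = 5115.0 / 79.92 ≈ 64.0 mL/min
37.0 vs 64.0 mL/min → Patient 2 is higher.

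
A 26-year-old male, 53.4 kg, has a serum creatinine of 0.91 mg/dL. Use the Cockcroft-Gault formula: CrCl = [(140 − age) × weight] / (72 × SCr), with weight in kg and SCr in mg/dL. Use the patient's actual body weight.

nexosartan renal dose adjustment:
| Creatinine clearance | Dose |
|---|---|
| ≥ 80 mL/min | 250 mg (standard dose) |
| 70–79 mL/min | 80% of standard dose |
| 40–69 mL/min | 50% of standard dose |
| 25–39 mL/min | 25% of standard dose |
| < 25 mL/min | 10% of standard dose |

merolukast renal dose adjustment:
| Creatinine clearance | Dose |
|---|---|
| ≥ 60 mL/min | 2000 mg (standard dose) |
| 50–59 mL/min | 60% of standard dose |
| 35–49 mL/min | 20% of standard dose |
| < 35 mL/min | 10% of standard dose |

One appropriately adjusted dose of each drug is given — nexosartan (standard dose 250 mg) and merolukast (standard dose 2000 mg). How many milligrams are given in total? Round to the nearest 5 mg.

2250 mg

CrCl = (140 − 26) × 53.4 / (72 × 0.91) = 6087.6 / 65.52 ≈ 92.9 mL/min
CrCl ≈ 93 mL/min.
nexosartan: ≥ 80 mL/min → 100% of 250 mg = 250 mg.
merolukast: ≥ 60 mL/min → 100% of 2000 mg = 2000 mg.
Total = 250 + 2000 = 2250 mg.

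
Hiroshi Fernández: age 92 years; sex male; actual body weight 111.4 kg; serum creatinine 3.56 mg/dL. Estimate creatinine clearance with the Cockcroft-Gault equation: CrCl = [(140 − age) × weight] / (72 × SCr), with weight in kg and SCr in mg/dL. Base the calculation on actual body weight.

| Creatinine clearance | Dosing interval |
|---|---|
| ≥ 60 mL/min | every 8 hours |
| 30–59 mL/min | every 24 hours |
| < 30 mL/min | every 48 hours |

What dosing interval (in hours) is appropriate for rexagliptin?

CrCl = (140 − 92) × 111.4 / (72 × 3.56) = 5347.2 / 256.32 ≈ 20.9 mL/min
CrCl ≈ 21 mL/min → bracket < 30 mL/min → every 48 hours.

every 48 hours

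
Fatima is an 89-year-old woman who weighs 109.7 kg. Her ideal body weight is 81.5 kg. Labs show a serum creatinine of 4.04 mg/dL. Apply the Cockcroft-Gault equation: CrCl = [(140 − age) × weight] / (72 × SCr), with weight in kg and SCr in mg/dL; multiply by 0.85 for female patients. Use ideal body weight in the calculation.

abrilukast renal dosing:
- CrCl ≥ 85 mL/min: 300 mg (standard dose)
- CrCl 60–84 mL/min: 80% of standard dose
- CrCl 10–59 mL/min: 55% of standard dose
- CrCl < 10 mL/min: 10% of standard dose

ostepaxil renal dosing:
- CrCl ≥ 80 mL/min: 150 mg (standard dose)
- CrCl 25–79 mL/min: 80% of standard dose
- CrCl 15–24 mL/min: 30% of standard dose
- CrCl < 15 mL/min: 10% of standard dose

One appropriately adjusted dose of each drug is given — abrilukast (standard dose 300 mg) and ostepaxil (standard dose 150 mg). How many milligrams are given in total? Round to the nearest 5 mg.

180 mg

CrCl = (140 − 89) × 81.5 / (72 × 4.04) × 0.85 = 4156.5 / 290.88 × 0.85 ≈ 12.1 mL/min
CrCl ≈ 12 mL/min.
abrilukast: 10–59 mL/min → 55% of 300 mg = 165 mg.
ostepaxil: < 15 mL/min → 10% of 150 mg = 15 mg.
Total = 165 + 15 = 180 mg.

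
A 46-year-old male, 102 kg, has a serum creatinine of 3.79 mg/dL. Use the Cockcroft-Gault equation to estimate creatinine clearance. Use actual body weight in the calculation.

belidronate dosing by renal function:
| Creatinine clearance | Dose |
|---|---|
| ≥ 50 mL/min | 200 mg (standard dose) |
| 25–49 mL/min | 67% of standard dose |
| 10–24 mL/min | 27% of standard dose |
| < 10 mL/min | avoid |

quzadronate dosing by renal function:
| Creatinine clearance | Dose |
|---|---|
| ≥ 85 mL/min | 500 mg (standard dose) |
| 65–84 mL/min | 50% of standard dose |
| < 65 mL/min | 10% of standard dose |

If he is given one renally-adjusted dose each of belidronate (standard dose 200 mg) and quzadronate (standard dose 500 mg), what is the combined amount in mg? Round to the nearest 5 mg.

CrCl = (140 − 46) × 102 / (72 × 3.79) = 9588.0 / 272.88 ≈ 35.1 mL/min
CrCl ≈ 35 mL/min.
belidronate: 25–49 mL/min → 67% of 200 mg = 134 mg.
quzadronate: < 65 mL/min → 10% of 500 mg = 50 mg.
Total = 134 + 50 = 184 mg.

185 mg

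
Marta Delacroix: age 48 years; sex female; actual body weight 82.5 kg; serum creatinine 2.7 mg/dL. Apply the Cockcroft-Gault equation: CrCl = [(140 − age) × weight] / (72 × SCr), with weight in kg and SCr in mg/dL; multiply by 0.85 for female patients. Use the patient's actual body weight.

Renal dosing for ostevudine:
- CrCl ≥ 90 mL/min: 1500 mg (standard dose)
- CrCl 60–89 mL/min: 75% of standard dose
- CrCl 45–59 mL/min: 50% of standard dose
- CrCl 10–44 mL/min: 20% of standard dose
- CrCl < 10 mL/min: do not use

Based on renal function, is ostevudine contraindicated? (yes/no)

no

CrCl = (140 − 48) × 82.5 / (72 × 2.7) × 0.85 = 7590.0 / 194.40 × 0.85 ≈ 33.2 mL/min
CrCl ≈ 33 mL/min, which is ≥ 10 mL/min.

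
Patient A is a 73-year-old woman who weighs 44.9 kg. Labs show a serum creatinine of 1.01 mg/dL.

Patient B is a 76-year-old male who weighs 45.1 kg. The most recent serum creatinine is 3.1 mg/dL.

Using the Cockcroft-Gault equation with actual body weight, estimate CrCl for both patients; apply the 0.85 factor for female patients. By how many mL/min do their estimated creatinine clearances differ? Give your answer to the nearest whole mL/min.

Patient A: CrCl = (140 − 73) × 44.9 / (72 × 1.01) × 0.85 = 3008.3 / 72.72 × 0.85 ≈ 35.2 mL/min
Patient B: CrCl = (140 − 76) × 45.1 / (72 × 3.1) = 2886.4 / 223.20 ≈ 12.9 mL/min
|35.2 − 12.9| = 22.3 mL/min

22 mL/min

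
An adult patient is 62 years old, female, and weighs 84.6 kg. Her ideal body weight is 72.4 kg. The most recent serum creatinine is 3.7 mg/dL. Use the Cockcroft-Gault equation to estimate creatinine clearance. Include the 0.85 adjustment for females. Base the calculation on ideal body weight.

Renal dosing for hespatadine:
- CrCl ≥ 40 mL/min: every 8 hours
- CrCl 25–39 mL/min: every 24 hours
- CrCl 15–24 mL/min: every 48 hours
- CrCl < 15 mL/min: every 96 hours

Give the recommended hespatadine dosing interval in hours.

CrCl = (140 − 62) × 72.4 / (72 × 3.7) × 0.85 = 5647.2 / 266.40 × 0.85 ≈ 18.0 mL/min
CrCl ≈ 18 mL/min → bracket 15–24 mL/min → every 48 hours.

every 48 hours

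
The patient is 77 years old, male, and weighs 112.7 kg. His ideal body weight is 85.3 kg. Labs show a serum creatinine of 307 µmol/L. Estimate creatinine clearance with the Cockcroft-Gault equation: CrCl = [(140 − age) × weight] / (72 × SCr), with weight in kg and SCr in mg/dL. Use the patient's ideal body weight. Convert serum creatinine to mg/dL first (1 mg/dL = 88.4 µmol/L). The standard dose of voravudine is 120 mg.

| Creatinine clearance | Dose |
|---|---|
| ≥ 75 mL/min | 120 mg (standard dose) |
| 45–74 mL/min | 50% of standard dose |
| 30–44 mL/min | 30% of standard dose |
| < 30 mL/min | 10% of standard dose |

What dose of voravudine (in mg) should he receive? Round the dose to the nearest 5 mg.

10 mg

SCr = 307 / 88.4 = 3.473 mg/dL
CrCl = (140 − 77) × 85.3 / (72 × 3.473) = 5373.9 / 250.06 ≈ 21.5 mL/min
CrCl ≈ 21 mL/min → bracket < 30 mL/min.
10% of 120 mg = 12 mg → 10 mg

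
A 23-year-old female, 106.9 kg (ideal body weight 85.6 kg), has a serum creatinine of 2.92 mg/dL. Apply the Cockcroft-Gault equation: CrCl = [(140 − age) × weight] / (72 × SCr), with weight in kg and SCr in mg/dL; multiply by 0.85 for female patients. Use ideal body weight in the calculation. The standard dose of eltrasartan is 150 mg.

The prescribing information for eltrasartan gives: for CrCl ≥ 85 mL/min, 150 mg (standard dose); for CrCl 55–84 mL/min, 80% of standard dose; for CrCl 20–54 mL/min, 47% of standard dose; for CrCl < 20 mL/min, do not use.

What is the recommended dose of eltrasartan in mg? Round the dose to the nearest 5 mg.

CrCl = (140 − 23) × 85.6 / (72 × 2.92) × 0.85 = 10015.2 / 210.24 × 0.85 ≈ 40.5 mL/min
CrCl ≈ 40 mL/min → bracket 20–54 mL/min.
47% of 150 mg = 70.5 mg → 70 mg

70 mg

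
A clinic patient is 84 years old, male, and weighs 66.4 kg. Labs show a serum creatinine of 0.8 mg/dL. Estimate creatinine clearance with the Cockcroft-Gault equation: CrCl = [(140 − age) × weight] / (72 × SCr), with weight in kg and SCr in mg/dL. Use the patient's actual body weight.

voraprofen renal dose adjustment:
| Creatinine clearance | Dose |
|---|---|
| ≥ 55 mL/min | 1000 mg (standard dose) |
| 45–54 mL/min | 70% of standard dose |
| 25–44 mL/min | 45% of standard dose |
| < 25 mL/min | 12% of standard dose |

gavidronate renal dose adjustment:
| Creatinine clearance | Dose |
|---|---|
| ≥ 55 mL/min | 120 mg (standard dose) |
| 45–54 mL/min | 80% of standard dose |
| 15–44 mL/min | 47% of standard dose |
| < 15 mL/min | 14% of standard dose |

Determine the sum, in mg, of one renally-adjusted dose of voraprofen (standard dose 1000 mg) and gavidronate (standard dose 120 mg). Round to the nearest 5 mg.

CrCl = (140 − 84) × 66.4 / (72 × 0.8) = 3718.4 / 57.60 ≈ 64.6 mL/min
CrCl ≈ 65 mL/min.
voraprofen: ≥ 55 mL/min → 100% of 1000 mg = 1000 mg.
gavidronate: ≥ 55 mL/min → 100% of 120 mg = 120 mg.
Total = 1000 + 120 = 1120 mg.

1120 mg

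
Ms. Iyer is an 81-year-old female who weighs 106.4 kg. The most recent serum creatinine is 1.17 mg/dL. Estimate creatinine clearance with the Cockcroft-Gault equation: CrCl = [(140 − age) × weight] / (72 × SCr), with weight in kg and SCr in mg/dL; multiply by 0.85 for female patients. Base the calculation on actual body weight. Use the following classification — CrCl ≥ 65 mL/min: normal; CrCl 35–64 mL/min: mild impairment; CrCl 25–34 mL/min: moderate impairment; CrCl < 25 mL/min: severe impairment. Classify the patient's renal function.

mild impairment

CrCl = (140 − 81) × 106.4 / (72 × 1.17) × 0.85 = 6277.6 / 84.24 × 0.85 ≈ 63.3 mL/min
63 mL/min falls in the 'mild impairment' range.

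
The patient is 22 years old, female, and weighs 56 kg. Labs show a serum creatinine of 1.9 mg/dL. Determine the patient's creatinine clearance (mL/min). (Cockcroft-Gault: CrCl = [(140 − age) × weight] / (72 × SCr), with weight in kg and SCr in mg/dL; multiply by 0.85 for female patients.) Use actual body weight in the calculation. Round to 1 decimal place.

41.1 mL/min

CrCl = (140 − 22) × 56 / (72 × 1.9) × 0.85 = 6608.0 / 136.80 × 0.85 ≈ 41.1 mL/min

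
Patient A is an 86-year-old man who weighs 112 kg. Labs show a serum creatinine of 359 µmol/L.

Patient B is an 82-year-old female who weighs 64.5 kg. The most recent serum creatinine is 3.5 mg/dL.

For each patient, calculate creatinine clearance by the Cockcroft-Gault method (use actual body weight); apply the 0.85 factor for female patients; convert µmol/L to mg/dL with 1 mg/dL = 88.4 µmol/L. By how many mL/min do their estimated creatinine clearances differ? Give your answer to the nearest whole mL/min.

Patient A: SCr = 359 / 88.4 = 4.061 mg/dL
Patient A: CrCl = (140 − 86) × 112 / (72 × 4.061) = 6048.0 / 292.39 ≈ 20.7 mL/min
Patient B: CrCl = (140 − 82) × 64.5 / (72 × 3.5) × 0.85 = 3741.0 / 252.00 × 0.85 ≈ 12.6 mL/min
|20.7 − 12.6| = 8.1 mL/min

8 mL/min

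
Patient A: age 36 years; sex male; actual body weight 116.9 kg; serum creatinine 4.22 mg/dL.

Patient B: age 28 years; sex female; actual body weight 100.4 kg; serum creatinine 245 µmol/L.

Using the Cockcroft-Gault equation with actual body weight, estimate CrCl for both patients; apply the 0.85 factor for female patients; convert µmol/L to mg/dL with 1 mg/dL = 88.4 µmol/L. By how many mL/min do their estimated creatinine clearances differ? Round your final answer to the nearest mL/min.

8 mL/min

Patient A: CrCl = (140 − 36) × 116.9 / (72 × 4.22) = 12157.6 / 303.84 ≈ 40.0 mL/min
Patient B: SCr = 245 / 88.4 = 2.771 mg/dL
Patient B: CrCl = (140 − 28) × 100.4 / (72 × 2.771) × 0.85 = 11244.8 / 199.51 × 0.85 ≈ 47.9 mL/min
|40.0 − 47.9| = 7.9 mL/min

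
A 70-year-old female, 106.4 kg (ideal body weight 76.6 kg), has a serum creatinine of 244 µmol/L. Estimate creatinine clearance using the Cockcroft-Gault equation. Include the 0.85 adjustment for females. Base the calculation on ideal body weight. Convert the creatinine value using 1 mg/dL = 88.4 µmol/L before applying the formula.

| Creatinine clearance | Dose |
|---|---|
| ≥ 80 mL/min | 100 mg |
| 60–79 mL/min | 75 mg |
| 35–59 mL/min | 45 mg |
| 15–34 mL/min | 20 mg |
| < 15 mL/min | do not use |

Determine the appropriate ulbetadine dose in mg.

SCr = 244 / 88.4 = 2.76 mg/dL
CrCl = (140 − 70) × 76.6 / (72 × 2.76) × 0.85 = 5362.0 / 198.72 × 0.85 ≈ 22.9 mL/min
CrCl ≈ 23 mL/min → bracket 15–34 mL/min.
Dose for this bracket: 20 mg.

20 mg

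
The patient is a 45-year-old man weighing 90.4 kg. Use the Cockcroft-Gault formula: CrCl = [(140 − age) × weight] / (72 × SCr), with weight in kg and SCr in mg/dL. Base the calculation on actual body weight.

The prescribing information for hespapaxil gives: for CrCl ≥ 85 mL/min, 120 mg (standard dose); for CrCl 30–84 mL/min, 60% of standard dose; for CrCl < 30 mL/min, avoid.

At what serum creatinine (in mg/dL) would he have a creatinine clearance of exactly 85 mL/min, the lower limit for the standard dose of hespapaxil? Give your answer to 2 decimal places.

Standard dose requires CrCl ≥ 85 mL/min.
Set (140 − 45) × 90.4 / (72 × SCr) = 85
SCr = (140 − 45) × 90.4 / (72 × 85) = 1.403 mg/dL

1.40 mg/dL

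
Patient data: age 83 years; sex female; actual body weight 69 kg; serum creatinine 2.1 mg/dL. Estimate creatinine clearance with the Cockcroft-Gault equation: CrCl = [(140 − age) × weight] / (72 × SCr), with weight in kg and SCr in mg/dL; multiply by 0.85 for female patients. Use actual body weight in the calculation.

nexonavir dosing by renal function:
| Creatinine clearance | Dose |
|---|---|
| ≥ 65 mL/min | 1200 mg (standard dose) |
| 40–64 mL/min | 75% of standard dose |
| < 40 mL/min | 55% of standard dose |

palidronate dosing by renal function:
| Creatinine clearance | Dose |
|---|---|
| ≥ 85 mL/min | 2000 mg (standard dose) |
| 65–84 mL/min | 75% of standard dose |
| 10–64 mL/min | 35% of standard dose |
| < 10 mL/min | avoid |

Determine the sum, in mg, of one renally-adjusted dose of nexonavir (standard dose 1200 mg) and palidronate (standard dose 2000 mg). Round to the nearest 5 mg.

CrCl = (140 − 83) × 69 / (72 × 2.1) × 0.85 = 3933.0 / 151.20 × 0.85 ≈ 22.1 mL/min
CrCl ≈ 22 mL/min.
nexonavir: < 40 mL/min → 55% of 1200 mg = 660 mg.
palidronate: 10–64 mL/min → 35% of 2000 mg = 700 mg.
Total = 660 + 700 = 1360 mg.

1360 mg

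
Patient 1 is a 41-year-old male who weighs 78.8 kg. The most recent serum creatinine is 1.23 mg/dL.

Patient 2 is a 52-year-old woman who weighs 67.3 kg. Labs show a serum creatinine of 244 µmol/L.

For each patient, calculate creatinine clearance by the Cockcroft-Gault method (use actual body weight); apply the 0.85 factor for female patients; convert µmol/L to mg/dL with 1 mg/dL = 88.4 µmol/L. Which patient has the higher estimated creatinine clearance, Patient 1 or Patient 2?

Patient 1: CrCl = (140 − 41) × 78.8 / (72 × 1.23) = 7801.2 / 88.56 ≈ 88.1 mL/min
Patient 2: SCr = 244 / 88.4 = 2.76 mg/dL
Patient 2: CrCl = (140 − 52) × 67.3 / (72 × 2.76) × 0.85 = 5922.4 / 198.72 × 0.85 ≈ 25.3 mL/min
88.1 vs 25.3 mL/min → Patient 1 is higher.

Patient 1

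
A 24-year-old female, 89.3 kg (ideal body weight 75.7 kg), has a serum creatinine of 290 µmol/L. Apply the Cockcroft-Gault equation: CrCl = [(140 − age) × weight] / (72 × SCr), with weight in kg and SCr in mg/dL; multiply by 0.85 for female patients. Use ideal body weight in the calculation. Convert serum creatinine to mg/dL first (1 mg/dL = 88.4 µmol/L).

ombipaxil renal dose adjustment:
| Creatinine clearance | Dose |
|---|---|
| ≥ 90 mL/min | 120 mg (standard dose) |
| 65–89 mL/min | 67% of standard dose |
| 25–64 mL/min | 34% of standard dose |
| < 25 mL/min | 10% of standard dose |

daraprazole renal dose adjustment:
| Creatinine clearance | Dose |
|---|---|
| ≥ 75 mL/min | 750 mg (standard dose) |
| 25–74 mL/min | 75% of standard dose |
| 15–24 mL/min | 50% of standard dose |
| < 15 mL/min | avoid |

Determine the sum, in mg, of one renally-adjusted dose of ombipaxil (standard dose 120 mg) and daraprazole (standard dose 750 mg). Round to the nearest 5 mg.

SCr = 290 / 88.4 = 3.281 mg/dL
CrCl = (140 − 24) × 75.7 / (72 × 3.281) × 0.85 = 8781.2 / 236.23 × 0.85 ≈ 31.6 mL/min
CrCl ≈ 32 mL/min.
ombipaxil: 25–64 mL/min → 34% of 120 mg = 40.8 mg.
daraprazole: 25–74 mL/min → 75% of 750 mg = 562.5 mg.
Total = 40.8 + 562.5 = 603.3 mg.

605 mg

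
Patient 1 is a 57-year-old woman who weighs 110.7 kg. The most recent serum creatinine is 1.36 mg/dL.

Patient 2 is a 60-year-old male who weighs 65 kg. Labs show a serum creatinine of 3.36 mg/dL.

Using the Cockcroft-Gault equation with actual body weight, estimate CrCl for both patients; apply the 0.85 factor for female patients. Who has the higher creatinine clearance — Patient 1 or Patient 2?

Patient 1

Patient 1: CrCl = (140 − 57) × 110.7 / (72 × 1.36) × 0.85 = 9188.1 / 97.92 × 0.85 ≈ 79.8 mL/min
Patient 2: CrCl = (140 − 60) × 65 / (72 × 3.36) = 5200.0 / 241.92 ≈ 21.5 mL/min
79.8 vs 21.5 mL/min → Patient 1 is higher.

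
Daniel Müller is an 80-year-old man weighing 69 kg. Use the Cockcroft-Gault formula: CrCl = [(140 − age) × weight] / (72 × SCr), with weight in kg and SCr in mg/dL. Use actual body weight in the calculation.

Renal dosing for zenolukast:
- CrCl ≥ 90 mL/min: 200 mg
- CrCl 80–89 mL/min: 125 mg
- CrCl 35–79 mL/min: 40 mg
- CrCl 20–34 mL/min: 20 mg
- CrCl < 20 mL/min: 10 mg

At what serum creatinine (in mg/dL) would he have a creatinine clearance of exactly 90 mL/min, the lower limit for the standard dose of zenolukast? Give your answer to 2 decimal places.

0.64 mg/dL

Standard dose requires CrCl ≥ 90 mL/min.
Set (140 − 80) × 69 / (72 × SCr) = 90
SCr = (140 − 80) × 69 / (72 × 90) = 0.639 mg/dL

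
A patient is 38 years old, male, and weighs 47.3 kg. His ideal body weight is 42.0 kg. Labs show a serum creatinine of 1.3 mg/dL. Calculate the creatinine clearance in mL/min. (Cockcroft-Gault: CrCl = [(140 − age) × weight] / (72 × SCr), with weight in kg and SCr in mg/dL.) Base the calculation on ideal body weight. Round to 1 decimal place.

CrCl = (140 − 38) × 42 / (72 × 1.3) = 4284.0 / 93.60 ≈ 45.8 mL/min

45.8 mL/min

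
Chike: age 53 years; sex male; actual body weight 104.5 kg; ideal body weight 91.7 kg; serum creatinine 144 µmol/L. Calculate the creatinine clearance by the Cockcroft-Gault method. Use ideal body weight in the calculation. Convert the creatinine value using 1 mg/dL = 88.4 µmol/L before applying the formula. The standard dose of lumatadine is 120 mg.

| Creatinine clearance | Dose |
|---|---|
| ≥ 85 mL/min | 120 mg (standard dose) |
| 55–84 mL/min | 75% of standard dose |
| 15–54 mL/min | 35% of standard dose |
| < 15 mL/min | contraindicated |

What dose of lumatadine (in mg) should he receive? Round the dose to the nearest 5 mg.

SCr = 144 / 88.4 = 1.629 mg/dL
CrCl = (140 − 53) × 91.7 / (72 × 1.629) = 7977.9 / 117.29 ≈ 68.0 mL/min
CrCl ≈ 68 mL/min → bracket 55–84 mL/min.
75% of 120 mg = 90 mg

90 mg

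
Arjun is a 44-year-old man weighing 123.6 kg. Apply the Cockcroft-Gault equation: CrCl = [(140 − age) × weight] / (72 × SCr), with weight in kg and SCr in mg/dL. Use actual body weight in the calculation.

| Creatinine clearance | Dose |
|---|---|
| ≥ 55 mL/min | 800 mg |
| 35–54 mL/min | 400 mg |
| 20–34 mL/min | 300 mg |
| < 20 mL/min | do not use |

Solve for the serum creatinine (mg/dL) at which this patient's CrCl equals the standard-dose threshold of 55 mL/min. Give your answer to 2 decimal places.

3.00 mg/dL

Standard dose requires CrCl ≥ 55 mL/min.
Set (140 − 44) × 123.6 / (72 × SCr) = 55
SCr = (140 − 44) × 123.6 / (72 × 55) = 2.996 mg/dL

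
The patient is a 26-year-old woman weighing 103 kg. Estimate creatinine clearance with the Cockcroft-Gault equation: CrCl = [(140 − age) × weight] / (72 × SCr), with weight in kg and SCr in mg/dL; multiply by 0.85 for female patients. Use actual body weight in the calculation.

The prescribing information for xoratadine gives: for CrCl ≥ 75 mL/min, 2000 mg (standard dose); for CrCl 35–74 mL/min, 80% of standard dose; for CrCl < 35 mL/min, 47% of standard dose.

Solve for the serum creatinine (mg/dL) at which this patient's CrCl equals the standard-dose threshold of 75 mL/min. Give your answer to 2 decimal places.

1.85 mg/dL

Standard dose requires CrCl ≥ 75 mL/min.
Set (140 − 26) × 103 × 0.85 / (72 × SCr) = 75
SCr = (140 − 26) × 103 × 0.85 / (72 × 75) = 1.848 mg/dL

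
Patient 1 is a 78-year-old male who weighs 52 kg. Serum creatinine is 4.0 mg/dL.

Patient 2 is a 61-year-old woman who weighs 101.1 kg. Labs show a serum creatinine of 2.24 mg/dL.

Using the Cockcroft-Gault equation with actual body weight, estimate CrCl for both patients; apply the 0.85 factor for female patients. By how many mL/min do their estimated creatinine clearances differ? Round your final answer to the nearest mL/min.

Patient 1: CrCl = (140 − 78) × 52 / (72 × 4) = 3224.0 / 288.00 ≈ 11.2 mL/min
Patient 2: CrCl = (140 − 61) × 101.1 / (72 × 2.24) × 0.85 = 7986.9 / 161.28 × 0.85 ≈ 42.1 mL/min
|11.2 − 42.1| = 30.9 mL/min

31 mL/min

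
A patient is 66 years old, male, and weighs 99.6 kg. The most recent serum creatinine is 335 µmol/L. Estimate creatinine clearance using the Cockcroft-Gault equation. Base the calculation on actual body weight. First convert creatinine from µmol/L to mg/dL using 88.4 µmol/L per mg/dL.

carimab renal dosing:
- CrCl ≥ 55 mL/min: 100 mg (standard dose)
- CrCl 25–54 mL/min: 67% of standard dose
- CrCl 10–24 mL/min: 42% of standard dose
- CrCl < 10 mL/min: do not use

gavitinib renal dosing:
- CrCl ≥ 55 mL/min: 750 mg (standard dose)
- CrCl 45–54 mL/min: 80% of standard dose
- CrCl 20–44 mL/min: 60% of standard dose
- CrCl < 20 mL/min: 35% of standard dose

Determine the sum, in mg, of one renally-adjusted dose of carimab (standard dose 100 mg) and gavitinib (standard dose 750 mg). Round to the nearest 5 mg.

SCr = 335 / 88.4 = 3.79 mg/dL
CrCl = (140 − 66) × 99.6 / (72 × 3.79) = 7370.4 / 272.88 ≈ 27.0 mL/min
CrCl ≈ 27 mL/min.
carimab: 25–54 mL/min → 67% of 100 mg = 67 mg.
gavitinib: 20–44 mL/min → 60% of 750 mg = 450 mg.
Total = 67 + 450 = 517 mg.

515 mg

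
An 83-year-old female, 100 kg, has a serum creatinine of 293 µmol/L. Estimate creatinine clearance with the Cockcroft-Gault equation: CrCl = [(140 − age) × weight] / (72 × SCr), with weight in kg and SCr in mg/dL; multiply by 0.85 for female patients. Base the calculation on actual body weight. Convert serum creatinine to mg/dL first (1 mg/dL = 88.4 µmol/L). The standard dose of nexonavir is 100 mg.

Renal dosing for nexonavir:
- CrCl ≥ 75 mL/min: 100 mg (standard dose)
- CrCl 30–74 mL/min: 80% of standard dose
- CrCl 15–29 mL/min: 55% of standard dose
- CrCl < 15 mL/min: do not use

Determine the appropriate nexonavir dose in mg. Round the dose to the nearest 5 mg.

SCr = 293 / 88.4 = 3.314 mg/dL
CrCl = (140 − 83) × 100 / (72 × 3.314) × 0.85 = 5700.0 / 238.61 × 0.85 ≈ 20.3 mL/min
CrCl ≈ 20 mL/min → bracket 15–29 mL/min.
55% of 100 mg = 55 mg

55 mg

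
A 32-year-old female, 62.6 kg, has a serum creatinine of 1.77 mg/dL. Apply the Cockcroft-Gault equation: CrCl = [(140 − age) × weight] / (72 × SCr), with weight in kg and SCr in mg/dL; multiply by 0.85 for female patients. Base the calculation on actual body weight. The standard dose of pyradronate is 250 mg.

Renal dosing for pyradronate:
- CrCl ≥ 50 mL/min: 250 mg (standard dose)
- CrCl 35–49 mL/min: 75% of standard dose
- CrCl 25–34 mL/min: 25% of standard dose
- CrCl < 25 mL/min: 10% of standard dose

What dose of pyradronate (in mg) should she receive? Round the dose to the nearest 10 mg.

CrCl = (140 − 32) × 62.6 / (72 × 1.77) × 0.85 = 6760.8 / 127.44 × 0.85 ≈ 45.1 mL/min
CrCl ≈ 45 mL/min → bracket 35–49 mL/min.
75% of 250 mg = 187.5 mg → 190 mg

190 mg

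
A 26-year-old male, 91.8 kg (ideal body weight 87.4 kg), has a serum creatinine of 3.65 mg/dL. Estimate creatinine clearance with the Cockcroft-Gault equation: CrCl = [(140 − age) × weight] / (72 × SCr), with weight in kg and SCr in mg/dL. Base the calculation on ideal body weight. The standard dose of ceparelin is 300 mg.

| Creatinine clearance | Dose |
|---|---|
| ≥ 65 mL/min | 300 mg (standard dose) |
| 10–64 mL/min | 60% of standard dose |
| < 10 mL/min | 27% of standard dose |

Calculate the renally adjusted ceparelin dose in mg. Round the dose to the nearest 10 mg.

180 mg

CrCl = (140 − 26) × 87.4 / (72 × 3.65) = 9963.6 / 262.80 ≈ 37.9 mL/min
CrCl ≈ 38 mL/min → bracket 10–64 mL/min.
60% of 300 mg = 180 mg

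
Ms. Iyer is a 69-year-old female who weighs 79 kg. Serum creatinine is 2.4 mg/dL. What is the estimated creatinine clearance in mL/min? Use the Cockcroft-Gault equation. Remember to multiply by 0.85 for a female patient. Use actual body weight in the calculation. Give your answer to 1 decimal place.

27.6 mL/min

CrCl = (140 − 69) × 79 / (72 × 2.4) × 0.85 = 5609.0 / 172.80 × 0.85 ≈ 27.6 mL/min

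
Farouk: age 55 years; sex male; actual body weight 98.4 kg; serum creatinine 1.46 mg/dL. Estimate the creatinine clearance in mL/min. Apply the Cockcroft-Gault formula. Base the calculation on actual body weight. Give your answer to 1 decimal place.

79.6 mL/min

CrCl = (140 − 55) × 98.4 / (72 × 1.46) = 8364.0 / 105.12 ≈ 79.6 mL/min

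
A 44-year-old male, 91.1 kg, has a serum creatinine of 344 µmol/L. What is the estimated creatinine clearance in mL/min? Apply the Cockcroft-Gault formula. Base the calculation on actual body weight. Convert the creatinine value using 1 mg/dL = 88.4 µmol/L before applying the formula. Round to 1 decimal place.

SCr = 344 / 88.4 = 3.891 mg/dL
CrCl = (140 − 44) × 91.1 / (72 × 3.891) = 8745.6 / 280.15 ≈ 31.2 mL/min

31.2 mL/min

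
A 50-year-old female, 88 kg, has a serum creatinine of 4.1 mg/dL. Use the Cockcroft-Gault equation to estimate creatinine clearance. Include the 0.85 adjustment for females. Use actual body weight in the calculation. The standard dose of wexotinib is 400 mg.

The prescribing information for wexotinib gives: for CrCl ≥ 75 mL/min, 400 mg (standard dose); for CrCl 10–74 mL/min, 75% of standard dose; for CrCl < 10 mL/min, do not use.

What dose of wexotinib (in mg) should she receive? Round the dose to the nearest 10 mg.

300 mg

CrCl = (140 − 50) × 88 / (72 × 4.1) × 0.85 = 7920.0 / 295.20 × 0.85 ≈ 22.8 mL/min
CrCl ≈ 23 mL/min → bracket 10–74 mL/min.
75% of 400 mg = 300 mg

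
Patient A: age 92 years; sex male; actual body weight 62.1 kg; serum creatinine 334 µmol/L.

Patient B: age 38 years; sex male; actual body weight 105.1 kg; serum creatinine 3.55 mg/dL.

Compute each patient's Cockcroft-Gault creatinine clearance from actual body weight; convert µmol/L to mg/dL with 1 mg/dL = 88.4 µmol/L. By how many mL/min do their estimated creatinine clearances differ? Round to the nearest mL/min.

Patient A: SCr = 334 / 88.4 = 3.778 mg/dL
Patient A: CrCl = (140 − 92) × 62.1 / (72 × 3.778) = 2980.8 / 272.02 ≈ 11.0 mL/min
Patient B: CrCl = (140 − 38) × 105.1 / (72 × 3.55) = 10720.2 / 255.60 ≈ 41.9 mL/min
|11.0 − 41.9| = 30.9 mL/min

31 mL/min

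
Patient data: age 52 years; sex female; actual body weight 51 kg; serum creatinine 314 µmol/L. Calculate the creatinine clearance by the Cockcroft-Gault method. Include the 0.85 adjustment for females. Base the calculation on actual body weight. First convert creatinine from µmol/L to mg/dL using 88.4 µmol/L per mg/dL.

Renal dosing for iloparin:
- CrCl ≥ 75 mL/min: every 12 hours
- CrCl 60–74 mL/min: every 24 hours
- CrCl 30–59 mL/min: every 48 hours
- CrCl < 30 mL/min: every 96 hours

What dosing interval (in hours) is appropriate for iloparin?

every 96 hours

SCr = 314 / 88.4 = 3.552 mg/dL
CrCl = (140 − 52) × 51 / (72 × 3.552) × 0.85 = 4488.0 / 255.74 × 0.85 ≈ 14.9 mL/min
CrCl ≈ 15 mL/min → bracket < 30 mL/min → every 96 hours.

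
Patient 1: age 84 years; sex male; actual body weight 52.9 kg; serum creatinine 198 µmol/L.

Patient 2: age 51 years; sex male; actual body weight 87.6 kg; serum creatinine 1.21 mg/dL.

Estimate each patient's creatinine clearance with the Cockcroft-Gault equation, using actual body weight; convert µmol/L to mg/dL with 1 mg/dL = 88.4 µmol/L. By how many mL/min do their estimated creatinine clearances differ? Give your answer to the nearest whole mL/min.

71 mL/min

Patient 1: SCr = 198 / 88.4 = 2.24 mg/dL
Patient 1: CrCl = (140 − 84) × 52.9 / (72 × 2.24) = 2962.4 / 161.28 ≈ 18.4 mL/min
Patient 2: CrCl = (140 − 51) × 87.6 / (72 × 1.21) = 7796.4 / 87.12 ≈ 89.5 mL/min
|18.4 − 89.5| = 71.1 mL/min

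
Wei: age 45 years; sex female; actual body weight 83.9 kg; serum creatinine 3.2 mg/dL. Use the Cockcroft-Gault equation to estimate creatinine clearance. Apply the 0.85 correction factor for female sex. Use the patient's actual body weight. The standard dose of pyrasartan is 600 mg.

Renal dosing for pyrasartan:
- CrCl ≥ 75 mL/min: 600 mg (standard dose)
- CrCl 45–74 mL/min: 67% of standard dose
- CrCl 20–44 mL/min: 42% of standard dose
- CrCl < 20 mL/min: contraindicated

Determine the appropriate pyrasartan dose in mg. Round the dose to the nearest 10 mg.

250 mg

CrCl = (140 − 45) × 83.9 / (72 × 3.2) × 0.85 = 7970.5 / 230.40 × 0.85 ≈ 29.4 mL/min
CrCl ≈ 29 mL/min → bracket 20–44 mL/min.
42% of 600 mg = 252 mg → 250 mg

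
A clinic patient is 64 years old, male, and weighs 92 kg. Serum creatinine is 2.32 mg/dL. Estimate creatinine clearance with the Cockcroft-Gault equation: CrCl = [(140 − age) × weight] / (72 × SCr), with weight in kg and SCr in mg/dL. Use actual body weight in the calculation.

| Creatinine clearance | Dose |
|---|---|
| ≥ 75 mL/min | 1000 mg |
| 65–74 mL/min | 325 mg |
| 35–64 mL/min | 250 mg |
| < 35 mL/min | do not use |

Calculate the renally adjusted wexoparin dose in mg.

CrCl = (140 − 64) × 92 / (72 × 2.32) = 6992.0 / 167.04 ≈ 41.9 mL/min
CrCl ≈ 42 mL/min → bracket 35–64 mL/min.
Dose for this bracket: 250 mg.

250 mg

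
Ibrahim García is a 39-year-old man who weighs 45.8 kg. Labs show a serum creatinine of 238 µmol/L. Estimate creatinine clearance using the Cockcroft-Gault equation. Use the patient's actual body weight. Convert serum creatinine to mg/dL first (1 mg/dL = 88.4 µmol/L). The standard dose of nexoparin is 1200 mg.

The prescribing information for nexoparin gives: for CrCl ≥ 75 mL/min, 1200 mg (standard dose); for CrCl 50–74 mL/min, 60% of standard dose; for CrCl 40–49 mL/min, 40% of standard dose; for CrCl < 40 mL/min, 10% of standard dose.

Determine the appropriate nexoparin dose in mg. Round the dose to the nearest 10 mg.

SCr = 238 / 88.4 = 2.692 mg/dL
CrCl = (140 − 39) × 45.8 / (72 × 2.692) = 4625.8 / 193.82 ≈ 23.9 mL/min
CrCl ≈ 24 mL/min → bracket < 40 mL/min.
10% of 1200 mg = 120 mg

120 mg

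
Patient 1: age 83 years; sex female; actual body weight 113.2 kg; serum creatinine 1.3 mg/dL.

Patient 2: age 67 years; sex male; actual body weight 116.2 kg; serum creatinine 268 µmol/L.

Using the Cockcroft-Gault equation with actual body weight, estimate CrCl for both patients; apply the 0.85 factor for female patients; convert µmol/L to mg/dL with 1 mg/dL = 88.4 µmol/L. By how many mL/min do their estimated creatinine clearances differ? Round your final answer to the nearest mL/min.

20 mL/min

Patient 1: CrCl = (140 − 83) × 113.2 / (72 × 1.3) × 0.85 = 6452.4 / 93.60 × 0.85 ≈ 58.6 mL/min
Patient 2: SCr = 268 / 88.4 = 3.032 mg/dL
Patient 2: CrCl = (140 − 67) × 116.2 / (72 × 3.032) = 8482.6 / 218.30 ≈ 38.9 mL/min
|58.6 − 38.9| = 19.7 mL/min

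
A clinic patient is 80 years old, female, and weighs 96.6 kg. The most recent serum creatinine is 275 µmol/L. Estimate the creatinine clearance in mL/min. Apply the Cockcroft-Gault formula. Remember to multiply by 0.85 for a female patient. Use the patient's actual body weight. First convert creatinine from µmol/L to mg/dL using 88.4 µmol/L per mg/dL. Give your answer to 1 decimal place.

SCr = 275 / 88.4 = 3.111 mg/dL
CrCl = (140 − 80) × 96.6 / (72 × 3.111) × 0.85 = 5796.0 / 223.99 × 0.85 ≈ 22.0 mL/min

22.0 mL/min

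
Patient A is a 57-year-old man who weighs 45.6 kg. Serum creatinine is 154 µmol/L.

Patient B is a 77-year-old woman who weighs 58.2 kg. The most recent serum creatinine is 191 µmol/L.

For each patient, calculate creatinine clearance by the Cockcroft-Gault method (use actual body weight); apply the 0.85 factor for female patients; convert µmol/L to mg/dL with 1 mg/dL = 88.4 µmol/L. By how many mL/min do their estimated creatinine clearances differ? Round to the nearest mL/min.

10 mL/min

Patient A: SCr = 154 / 88.4 = 1.742 mg/dL
Patient A: CrCl = (140 − 57) × 45.6 / (72 × 1.742) = 3784.8 / 125.42 ≈ 30.2 mL/min
Patient B: SCr = 191 / 88.4 = 2.161 mg/dL
Patient B: CrCl = (140 − 77) × 58.2 / (72 × 2.161) × 0.85 = 3666.6 / 155.59 × 0.85 ≈ 20.0 mL/min
|30.2 − 20.0| = 10.2 mL/min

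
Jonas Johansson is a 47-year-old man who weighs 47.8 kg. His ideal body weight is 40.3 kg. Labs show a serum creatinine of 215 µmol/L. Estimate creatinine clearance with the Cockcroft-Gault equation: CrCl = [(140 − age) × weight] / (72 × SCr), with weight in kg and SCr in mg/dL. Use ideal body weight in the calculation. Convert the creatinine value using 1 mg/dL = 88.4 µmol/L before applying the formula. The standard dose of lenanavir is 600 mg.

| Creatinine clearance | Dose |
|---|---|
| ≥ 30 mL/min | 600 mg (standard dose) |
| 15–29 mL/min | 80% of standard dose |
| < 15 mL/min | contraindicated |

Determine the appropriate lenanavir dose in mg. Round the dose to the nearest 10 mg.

SCr = 215 / 88.4 = 2.432 mg/dL
CrCl = (140 − 47) × 40.3 / (72 × 2.432) = 3747.9 / 175.10 ≈ 21.4 mL/min
CrCl ≈ 21 mL/min → bracket 15–29 mL/min.
80% of 600 mg = 480 mg

480 mg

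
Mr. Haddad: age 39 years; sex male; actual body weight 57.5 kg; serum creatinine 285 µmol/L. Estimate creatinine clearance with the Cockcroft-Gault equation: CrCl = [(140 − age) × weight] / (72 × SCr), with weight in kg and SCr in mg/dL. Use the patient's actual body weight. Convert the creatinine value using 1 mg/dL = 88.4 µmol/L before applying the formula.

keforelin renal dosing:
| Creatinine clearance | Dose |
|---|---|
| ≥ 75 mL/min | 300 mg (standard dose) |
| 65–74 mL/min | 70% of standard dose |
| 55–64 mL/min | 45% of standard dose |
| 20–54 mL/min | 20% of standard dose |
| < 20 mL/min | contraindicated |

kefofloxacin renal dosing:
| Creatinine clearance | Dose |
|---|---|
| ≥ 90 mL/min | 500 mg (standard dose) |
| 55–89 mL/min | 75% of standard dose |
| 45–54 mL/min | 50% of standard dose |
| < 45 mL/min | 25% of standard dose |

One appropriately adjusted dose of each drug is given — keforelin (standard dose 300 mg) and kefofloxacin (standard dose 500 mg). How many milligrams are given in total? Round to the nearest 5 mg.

SCr = 285 / 88.4 = 3.224 mg/dL
CrCl = (140 − 39) × 57.5 / (72 × 3.224) = 5807.5 / 232.13 ≈ 25.0 mL/min
CrCl ≈ 25 mL/min.
keforelin: 20–54 mL/min → 20% of 300 mg = 60 mg.
kefofloxacin: < 45 mL/min → 25% of 500 mg = 125 mg.
Total = 60 + 125 = 185 mg.

185 mg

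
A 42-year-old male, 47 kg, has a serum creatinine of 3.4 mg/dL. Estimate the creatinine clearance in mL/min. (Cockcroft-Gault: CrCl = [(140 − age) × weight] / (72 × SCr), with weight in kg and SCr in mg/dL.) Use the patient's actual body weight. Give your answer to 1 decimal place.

CrCl = (140 − 42) × 47 / (72 × 3.4) = 4606.0 / 244.80 ≈ 18.8 mL/min

18.8 mL/min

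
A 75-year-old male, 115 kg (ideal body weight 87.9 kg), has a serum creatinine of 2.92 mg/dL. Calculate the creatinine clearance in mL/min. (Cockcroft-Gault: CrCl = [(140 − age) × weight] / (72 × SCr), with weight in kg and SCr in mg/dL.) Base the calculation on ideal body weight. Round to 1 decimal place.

27.2 mL/min

CrCl = (140 − 75) × 87.9 / (72 × 2.92) = 5713.5 / 210.24 ≈ 27.2 mL/min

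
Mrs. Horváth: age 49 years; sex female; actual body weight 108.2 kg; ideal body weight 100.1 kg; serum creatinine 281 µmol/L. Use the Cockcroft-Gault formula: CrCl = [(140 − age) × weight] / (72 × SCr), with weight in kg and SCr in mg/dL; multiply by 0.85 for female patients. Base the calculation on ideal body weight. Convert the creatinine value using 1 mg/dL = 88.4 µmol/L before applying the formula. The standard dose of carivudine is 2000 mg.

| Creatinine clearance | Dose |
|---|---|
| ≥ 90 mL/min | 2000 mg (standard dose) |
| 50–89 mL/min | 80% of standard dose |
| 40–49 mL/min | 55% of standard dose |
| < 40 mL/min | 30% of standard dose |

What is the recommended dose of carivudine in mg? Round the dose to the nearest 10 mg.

600 mg

SCr = 281 / 88.4 = 3.179 mg/dL
CrCl = (140 − 49) × 100.1 / (72 × 3.179) × 0.85 = 9109.1 / 228.89 × 0.85 ≈ 33.8 mL/min
CrCl ≈ 34 mL/min → bracket < 40 mL/min.
30% of 2000 mg = 600 mg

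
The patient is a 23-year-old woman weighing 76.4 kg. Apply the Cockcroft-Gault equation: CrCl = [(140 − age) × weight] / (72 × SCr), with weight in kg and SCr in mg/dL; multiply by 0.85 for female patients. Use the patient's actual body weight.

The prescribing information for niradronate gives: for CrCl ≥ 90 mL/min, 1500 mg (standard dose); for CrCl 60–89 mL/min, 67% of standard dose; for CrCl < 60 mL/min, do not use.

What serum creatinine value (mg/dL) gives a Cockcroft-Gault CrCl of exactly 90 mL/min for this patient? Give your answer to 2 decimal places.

Standard dose requires CrCl ≥ 90 mL/min.
Set (140 − 23) × 76.4 × 0.85 / (72 × SCr) = 90
SCr = (140 − 23) × 76.4 × 0.85 / (72 × 90) = 1.173 mg/dL

1.17 mg/dL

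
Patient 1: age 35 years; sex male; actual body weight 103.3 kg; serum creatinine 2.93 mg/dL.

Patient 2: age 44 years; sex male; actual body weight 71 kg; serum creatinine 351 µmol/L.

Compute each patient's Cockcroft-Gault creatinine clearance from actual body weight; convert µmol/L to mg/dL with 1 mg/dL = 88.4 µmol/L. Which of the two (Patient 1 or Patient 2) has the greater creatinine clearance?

Patient 1: CrCl = (140 − 35) × 103.3 / (72 × 2.93) = 10846.5 / 210.96 ≈ 51.4 mL/min
Patient 2: SCr = 351 / 88.4 = 3.971 mg/dL
Patient 2: CrCl = (140 − 44) × 71 / (72 × 3.971) = 6816.0 / 285.91 ≈ 23.8 mL/min
51.4 vs 23.8 mL/min → Patient 1 is higher.

Patient 1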